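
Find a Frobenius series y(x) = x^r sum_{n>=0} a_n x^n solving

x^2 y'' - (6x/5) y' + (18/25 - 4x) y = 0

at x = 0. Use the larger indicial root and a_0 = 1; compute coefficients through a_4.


Write in Frobenius form y'' + (p(x)/x) y' + (q(x)/x^2) y = 0:
  p(x) = -6/5,  q(x) = 18/25 - 4x.
Indicial equation: r(r-1) + (-6/5) r + (18/25) = 0 -> roots r_1 = 9/5, r_2 = 2/5.
Take r = r_1 = 9/5. Let y(x) = x^r sum_{n>=0} a_n x^n with a_0 = 1.
Substitute y = x^r sum a_n x^n and match x^{r+n}. The recurrence is
  D(n) a_n - 4 a_{n-1} = 0,  where D(n) = (r+n)(r+n-1) + (-6/5)(r+n) + (18/25).
  a_n = 4 / D(n) * a_{n-1}.
Since the indicial polynomial factors as (r - r_1)(r - r_2), D(n) = (r_1 + n - r_1)(r_1 + n - r_2) = n(n + 7/5).
Evaluating step by step (a_0 = 1):
  n = 1: D(1) = 1(1 + 7/5) = 12/5; numerator = 4(1) = 4; a_1 = (4)/(12/5) = 5/3
  n = 2: D(2) = 2(2 + 7/5) = 34/5; numerator = 4(5/3) = 20/3; a_2 = (20/3)/(34/5) = 50/51
  n = 3: D(3) = 3(3 + 7/5) = 66/5; numerator = 4(50/51) = 200/51; a_3 = (200/51)/(66/5) = 500/1683
  n = 4: D(4) = 4(4 + 7/5) = 108/5; numerator = 4(500/1683) = 2000/1683; a_4 = (2000/1683)/(108/5) = 2500/45441

r = 9/5; a_0 = 1; a_1 = 5/3; a_2 = 50/51; a_3 = 500/1683; a_4 = 2500/45441


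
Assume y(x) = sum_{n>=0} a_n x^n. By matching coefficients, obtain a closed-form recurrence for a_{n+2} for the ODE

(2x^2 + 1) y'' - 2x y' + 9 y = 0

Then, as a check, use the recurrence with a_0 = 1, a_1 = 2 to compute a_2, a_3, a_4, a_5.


Substitute y = sum_n a_n x^n.
(1 + 2 x^2) y'' contributes (n+2)(n+1) a_{n+2} + 2 n(n-1) a_n at x^n.
-2 x y'(x) contributes -2 n a_n at x^n.
9 y(x) contributes 9 a_n at x^n.
Matching x^n: (n+2)(n+1) a_{n+2} + (2 n(n-1) - 2 n + 9) a_n = 0.
Thus a_{n+2} = (-2 n(n-1) + 2 n - 9) / ((n+1)(n+2)) * a_n.

Check with a_0 = 1, a_1 = 2 (apply the recurrence for n = 0, 1, 2, 3): a_0 = 1, a_1 = 2, a_2 = -9/2, a_3 = -7/3, a_4 = 27/8, a_5 = 7/4.

a_(n+2) = (-2 n(n-1) + 2 n - 9) / ((n+1)(n+2)) * a_n; check: a_0 = 1, a_1 = 2, a_2 = -9/2, a_3 = -7/3, a_4 = 27/8, a_5 = 7/4


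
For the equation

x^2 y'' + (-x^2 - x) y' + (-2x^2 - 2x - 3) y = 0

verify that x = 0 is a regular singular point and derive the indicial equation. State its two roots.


Divide by x^2 to reach normal form y'' + P_1(x) y' + P_2(x) y = 0 with P_1(x) = -1 - 1/x and P_2(x) = -2 - 2/x - 3/x^2.
x = 0 is a singular point because the y'-coefficient -1 - 1/x has a pole at x = 0 and the y-coefficient -2 - 2/x - 3/x^2 has a pole at x = 0.
It is a regular singular point because x P_1(x) = p(x) = -x - 1 and x^2 P_2(x) = q(x) = -2x^2 - 2x - 3 are polynomials, hence analytic at x = 0.
p(0) = -1,  q(0) = -3.
Indicial equation: r(r-1) + p(0) r + q(0) = 0, i.e. r^2 + (p(0) - 1) r + q(0) = 0, i.e. r^2 - 2 r - 3 = 0.
Discriminant: (-2)^2 - 4(-3) = 16, so r = (2 ± 4)/2.
Solving: r_1 = 3, r_2 = -1.

indicial: r^2 - 2 r - 3 = 0; roots r_1 = 3, r_2 = -1


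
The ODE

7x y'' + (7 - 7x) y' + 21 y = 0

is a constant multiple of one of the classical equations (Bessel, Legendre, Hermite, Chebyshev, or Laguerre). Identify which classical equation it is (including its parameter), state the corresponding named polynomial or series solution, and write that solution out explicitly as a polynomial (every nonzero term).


All three coefficients share the factor 7; dividing through by 7 gives  x y'' + (1 - x) y' + 3 y = 0.
This matches the Laguerre equation x y'' + (1 - x) y' + n y = 0 with n = 3; the polynomial solution is L_3(x).
With y = sum_k a_k x^k, matching x^k gives (k+1)k a_{k+1} + (k+1) a_{k+1} - k a_k + n a_k = 0, i.e. (k+1)^2 a_{k+1} = (k - n) a_k = (k - 3) a_k. The right side vanishes at k = 3, so the series terminates at degree 3.
Standard normalization L_n(0) = 1 gives a_0 = 1. Work upward with a_{k+1} = (k - 3) a_k / (k+1)^2:
  a_1 = (0 - 3)(1) / 1^2 = -3/1 = -3
  a_2 = (1 - 3)(-3) / 2^2 = 6/4 = 3/2
  a_3 = (2 - 3)(3/2) / 3^2 = (-3/2)/9 = -1/6
Hence L_3(x) = -x^3/6 + 3 x^2/2 - 3 x + 1.

L_3(x); series = -x^3/6 + 3 x^2/2 - 3 x + 1


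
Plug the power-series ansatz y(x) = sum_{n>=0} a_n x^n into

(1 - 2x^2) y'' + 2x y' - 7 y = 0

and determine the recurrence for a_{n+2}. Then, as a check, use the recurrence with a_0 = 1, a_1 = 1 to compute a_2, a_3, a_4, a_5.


Substitute y = sum_n a_n x^n.
(1 - 2 x^2) y'' contributes (n+2)(n+1) a_{n+2} - 2 n(n-1) a_n at x^n.
2 x y'(x) contributes 2 n a_n at x^n.
-7 y(x) contributes -7 a_n at x^n.
Matching x^n: (n+2)(n+1) a_{n+2} + (-2 n(n-1) + 2 n - 7) a_n = 0.
Thus a_{n+2} = (2 n(n-1) - 2 n + 7) / ((n+1)(n+2)) * a_n.

Check with a_0 = 1, a_1 = 1 (apply the recurrence for n = 0, 1, 2, 3): a_0 = 1, a_1 = 1, a_2 = 7/2, a_3 = 5/6, a_4 = 49/24, a_5 = 13/24.

a_(n+2) = (2 n(n-1) - 2 n + 7) / ((n+1)(n+2)) * a_n; check: a_0 = 1, a_1 = 1, a_2 = 7/2, a_3 = 5/6, a_4 = 49/24, a_5 = 13/24


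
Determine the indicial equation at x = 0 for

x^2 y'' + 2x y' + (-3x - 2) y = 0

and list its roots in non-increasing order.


Divide by x^2 to reach normal form y'' + P_1(x) y' + P_2(x) y = 0 with P_1(x) = 2/x and P_2(x) = -3/x - 2/x^2.
x = 0 is a singular point because the y'-coefficient 2/x has a pole at x = 0 and the y-coefficient -3/x - 2/x^2 has a pole at x = 0.
It is a regular singular point because x P_1(x) = p(x) = 2 and x^2 P_2(x) = q(x) = -3x - 2 are polynomials, hence analytic at x = 0.
p(0) = 2,  q(0) = -2.
Indicial equation: r(r-1) + p(0) r + q(0) = 0, i.e. r^2 + (p(0) - 1) r + q(0) = 0, i.e. r^2 + 1 r - 2 = 0.
Discriminant: (1)^2 - 4(-2) = 9, so r = (-1 ± 3)/2.
Solving: r_1 = 1, r_2 = -2.

indicial: r^2 + 1 r - 2 = 0; roots r_1 = 1, r_2 = -2


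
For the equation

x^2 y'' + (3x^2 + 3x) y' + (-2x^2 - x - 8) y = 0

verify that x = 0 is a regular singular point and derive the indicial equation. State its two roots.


Divide by x^2 to reach normal form y'' + P_1(x) y' + P_2(x) y = 0 with P_1(x) = 3 + 3/x and P_2(x) = -2 - 1/x - 8/x^2.
x = 0 is a singular point because the y'-coefficient 3 + 3/x has a pole at x = 0 and the y-coefficient -2 - 1/x - 8/x^2 has a pole at x = 0.
It is a regular singular point because x P_1(x) = p(x) = 3x + 3 and x^2 P_2(x) = q(x) = -2x^2 - x - 8 are polynomials, hence analytic at x = 0.
p(0) = 3,  q(0) = -8.
Indicial equation: r(r-1) + p(0) r + q(0) = 0, i.e. r^2 + (p(0) - 1) r + q(0) = 0, i.e. r^2 + 2 r - 8 = 0.
Discriminant: (2)^2 - 4(-8) = 36, so r = (-2 ± 6)/2.
Solving: r_1 = 2, r_2 = -4.

indicial: r^2 + 2 r - 8 = 0; roots r_1 = 2, r_2 = -4


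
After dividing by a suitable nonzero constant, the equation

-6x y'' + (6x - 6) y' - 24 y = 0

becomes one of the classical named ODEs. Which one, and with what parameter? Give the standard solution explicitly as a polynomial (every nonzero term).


All three coefficients share the factor -6; dividing through by -6 gives  x y'' + (1 - x) y' + 4 y = 0.
This matches the Laguerre equation x y'' + (1 - x) y' + n y = 0 with n = 4; the polynomial solution is L_4(x).
With y = sum_k a_k x^k, matching x^k gives (k+1)k a_{k+1} + (k+1) a_{k+1} - k a_k + n a_k = 0, i.e. (k+1)^2 a_{k+1} = (k - n) a_k = (k - 4) a_k. The right side vanishes at k = 4, so the series terminates at degree 4.
Standard normalization L_n(0) = 1 gives a_0 = 1. Work upward with a_{k+1} = (k - 4) a_k / (k+1)^2:
  a_1 = (0 - 4)(1) / 1^2 = -4/1 = -4
  a_2 = (1 - 4)(-4) / 2^2 = 12/4 = 3
  a_3 = (2 - 4)(3) / 3^2 = -6/9 = -2/3
  a_4 = (3 - 4)(-2/3) / 4^2 = (2/3)/16 = 1/24
Hence L_4(x) = x^4/24 - 2 x^3/3 + 3 x^2 - 4 x + 1.

L_4(x); series = x^4/24 - 2 x^3/3 + 3 x^2 - 4 x + 1


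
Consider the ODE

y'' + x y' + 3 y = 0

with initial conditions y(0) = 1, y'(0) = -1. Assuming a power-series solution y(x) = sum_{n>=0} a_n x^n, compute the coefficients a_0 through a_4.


Ansatz: y(x) = sum_{n>=0} a_n x^n, so y'(x) = sum_{n>=1} n a_n x^(n-1) and y''(x) = sum_{n>=2} n(n-1) a_n x^(n-2).
Substitute into P(x) y'' + Q(x) y' + R(x) y = 0 with P(x) = 1, Q(x) = x, R(x) = 3, and match powers of x.
Initial conditions: a_0 = 1, a_1 = -1.
Setting the coefficient of each power of x to zero and solving order by order (substituting the coefficients already found):
  x^0: 2 a_2 + 3 a_0 = 0  ->  2 a_2 = -3 a_0 = -3  ->  a_2 = -3/2
  x^1: 6 a_3 + 4 a_1 = 0  ->  6 a_3 = -4 a_1 = 4  ->  a_3 = 2/3
  x^2: 12 a_4 + 5 a_2 = 0  ->  12 a_4 = -5 a_2 = 15/2  ->  a_4 = 5/8
Truncated series: y(x) = 1 - x - (3/2) x^2 + (2/3) x^3 + (5/8) x^4 + O(x^5).

a_0 = 1; a_1 = -1; a_2 = -3/2; a_3 = 2/3; a_4 = 5/8


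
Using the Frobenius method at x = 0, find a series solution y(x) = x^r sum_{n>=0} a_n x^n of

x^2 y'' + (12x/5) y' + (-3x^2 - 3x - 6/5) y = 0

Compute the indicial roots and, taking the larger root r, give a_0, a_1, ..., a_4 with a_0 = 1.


Write in Frobenius form y'' + (p(x)/x) y' + (q(x)/x^2) y = 0:
  p(x) = 12/5,  q(x) = -3x^2 - 3x - 6/5.
Indicial equation: r(r-1) + (12/5) r + (-6/5) = 0 -> roots r_1 = 3/5, r_2 = -2.
Take r = r_1 = 3/5. Let y(x) = x^r sum_{n>=0} a_n x^n with a_0 = 1.
Substitute y = x^r sum a_n x^n and match x^{r+n}. The recurrence is
  D(n) a_n - 3 a_{n-1} - 3 a_{n-2} = 0,  where D(n) = (r+n)(r+n-1) + (12/5)(r+n) + (-6/5).
  a_n = [3 a_{n-1} + 3 a_{n-2}] / D(n).
Since the indicial polynomial factors as (r - r_1)(r - r_2), D(n) = (r_1 + n - r_1)(r_1 + n - r_2) = n(n + 13/5).
Evaluating step by step (a_0 = 1):
  n = 1: D(1) = 1(1 + 13/5) = 18/5; numerator = 3(1) = 3; a_1 = (3)/(18/5) = 5/6
  n = 2: D(2) = 2(2 + 13/5) = 46/5; numerator = 3(5/6) + 3(1) = 11/2; a_2 = (11/2)/(46/5) = 55/92
  n = 3: D(3) = 3(3 + 13/5) = 84/5; numerator = 3(55/92) + 3(5/6) = 395/92; a_3 = (395/92)/(84/5) = 1975/7728
  n = 4: D(4) = 4(4 + 13/5) = 132/5; numerator = 3(1975/7728) + 3(55/92) = 6595/2576; a_4 = (6595/2576)/(132/5) = 32975/340032

r = 3/5; a_0 = 1; a_1 = 5/6; a_2 = 55/92; a_3 = 1975/7728; a_4 = 32975/340032


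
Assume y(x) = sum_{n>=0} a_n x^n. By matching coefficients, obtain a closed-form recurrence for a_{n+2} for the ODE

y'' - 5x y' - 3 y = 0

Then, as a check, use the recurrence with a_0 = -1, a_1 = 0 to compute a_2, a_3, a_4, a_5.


Substitute y = sum_n a_n x^n.
y''(x) has coefficient (n+2)(n+1) a_{n+2} at x^n;
-5 x y'(x) has coefficient -5 n a_n at x^n (shift);
-3 y(x) has coefficient -3 a_n at x^n.
Matching x^n: (n+2)(n+1) a_{n+2} + (-5n - 3) a_n = 0.
Thus a_{n+2} = (5n + 3) / ((n+1)(n+2)) * a_n.

Check with a_0 = -1, a_1 = 0 (apply the recurrence for n = 0, 1, 2, 3): a_0 = -1, a_1 = 0, a_2 = -3/2, a_3 = 0, a_4 = -13/8, a_5 = 0.

a_(n+2) = (5n + 3) / ((n+1)(n+2)) * a_n; check: a_0 = -1, a_1 = 0, a_2 = -3/2, a_3 = 0, a_4 = -13/8, a_5 = 0


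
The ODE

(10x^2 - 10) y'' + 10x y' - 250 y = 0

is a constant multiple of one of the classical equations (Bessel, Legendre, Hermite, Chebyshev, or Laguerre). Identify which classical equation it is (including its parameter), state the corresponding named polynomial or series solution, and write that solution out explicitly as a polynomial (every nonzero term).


All three coefficients share the factor -10; dividing through by -10 gives  (1 - x^2) y'' - x y' + 25 y = 0.
This matches the Chebyshev equation (1 - x^2) y'' - x y' + n^2 y = 0 (note the -x y' term, not -2x y') with n^2 = 25, so n = 5; the polynomial solution is T_5(x).
With y = sum_k a_k x^k, matching x^k gives (k+2)(k+1) a_{k+2} = (k^2 - n^2) a_k = (k - 5)(k + 5) a_k. The right side vanishes at k = 5, so the series with the parity of 5 terminates at degree 5.
Standard normalization: leading coefficient of T_n is 2^(n-1), so a_5 = 2^4 = 16. Work downward with a_k = (k+1)(k+2) a_{k+2} / ((k - 5)(k + 5)):
  a_3 = (4)(5)(16) / ((3 - 5)(3 + 5)) = 320/(-16) = -20
  a_1 = (2)(3)(-20) / ((1 - 5)(1 + 5)) = -120/(-24) = 5
Hence T_5(x) = 16 x^5 - 20 x^3 + 5 x.

T_5(x); series = 16 x^5 - 20 x^3 + 5 x


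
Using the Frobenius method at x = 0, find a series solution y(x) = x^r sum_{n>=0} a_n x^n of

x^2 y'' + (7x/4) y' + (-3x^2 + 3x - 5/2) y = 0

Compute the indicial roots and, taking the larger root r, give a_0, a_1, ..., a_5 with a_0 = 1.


Write in Frobenius form y'' + (p(x)/x) y' + (q(x)/x^2) y = 0:
  p(x) = 7/4,  q(x) = -3x^2 + 3x - 5/2.
Indicial equation: r(r-1) + (7/4) r + (-5/2) = 0 -> roots r_1 = 5/4, r_2 = -2.
Take r = r_1 = 5/4. Let y(x) = x^r sum_{n>=0} a_n x^n with a_0 = 1.
Substitute y = x^r sum a_n x^n and match x^{r+n}. The recurrence is
  D(n) a_n + 3 a_{n-1} - 3 a_{n-2} = 0,  where D(n) = (r+n)(r+n-1) + (7/4)(r+n) + (-5/2).
  a_n = [-3 a_{n-1} + 3 a_{n-2}] / D(n).
Since the indicial polynomial factors as (r - r_1)(r - r_2), D(n) = (r_1 + n - r_1)(r_1 + n - r_2) = n(n + 13/4).
Evaluating step by step (a_0 = 1):
  n = 1: D(1) = 1(1 + 13/4) = 17/4; numerator = -3(1) = -3; a_1 = (-3)/(17/4) = -12/17
  n = 2: D(2) = 2(2 + 13/4) = 21/2; numerator = -3(-12/17) + 3(1) = 87/17; a_2 = (87/17)/(21/2) = 58/119
  n = 3: D(3) = 3(3 + 13/4) = 75/4; numerator = -3(58/119) + 3(-12/17) = -426/119; a_3 = (-426/119)/(75/4) = -568/2975
  n = 4: D(4) = 4(4 + 13/4) = 29; numerator = -3(-568/2975) + 3(58/119) = 6054/2975; a_4 = (6054/2975)/(29) = 6054/86275
  n = 5: D(5) = 5(5 + 13/4) = 165/4; numerator = -3(6054/86275) + 3(-568/2975) = -9654/12325; a_5 = (-9654/12325)/(165/4) = -12872/677875

r = 5/4; a_0 = 1; a_1 = -12/17; a_2 = 58/119; a_3 = -568/2975; a_4 = 6054/86275; a_5 = -12872/677875


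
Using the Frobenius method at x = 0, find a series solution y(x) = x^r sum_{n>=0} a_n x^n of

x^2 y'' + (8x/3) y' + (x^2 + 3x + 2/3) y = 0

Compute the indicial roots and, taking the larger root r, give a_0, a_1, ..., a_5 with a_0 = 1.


Write in Frobenius form y'' + (p(x)/x) y' + (q(x)/x^2) y = 0:
  p(x) = 8/3,  q(x) = x^2 + 3x + 2/3.
Indicial equation: r(r-1) + (8/3) r + (2/3) = 0 -> roots r_1 = -2/3, r_2 = -1.
Take r = r_1 = -2/3. Let y(x) = x^r sum_{n>=0} a_n x^n with a_0 = 1.
Substitute y = x^r sum a_n x^n and match x^{r+n}. The recurrence is
  D(n) a_n + 3 a_{n-1} + 1 a_{n-2} = 0,  where D(n) = (r+n)(r+n-1) + (8/3)(r+n) + (2/3).
  a_n = [-3 a_{n-1} - 1 a_{n-2}] / D(n).
Since the indicial polynomial factors as (r - r_1)(r - r_2), D(n) = (r_1 + n - r_1)(r_1 + n - r_2) = n(n + 1/3).
Evaluating step by step (a_0 = 1):
  n = 1: D(1) = 1(1 + 1/3) = 4/3; numerator = -3(1) = -3; a_1 = (-3)/(4/3) = -9/4
  n = 2: D(2) = 2(2 + 1/3) = 14/3; numerator = -3(-9/4) - 1(1) = 23/4; a_2 = (23/4)/(14/3) = 69/56
  n = 3: D(3) = 3(3 + 1/3) = 10; numerator = -3(69/56) - 1(-9/4) = -81/56; a_3 = (-81/56)/(10) = -81/560
  n = 4: D(4) = 4(4 + 1/3) = 52/3; numerator = -3(-81/560) - 1(69/56) = -447/560; a_4 = (-447/560)/(52/3) = -1341/29120
  n = 5: D(5) = 5(5 + 1/3) = 80/3; numerator = -3(-1341/29120) - 1(-81/560) = 1647/5824; a_5 = (1647/5824)/(80/3) = 4941/465920

r = -2/3; a_0 = 1; a_1 = -9/4; a_2 = 69/56; a_3 = -81/560; a_4 = -1341/29120; a_5 = 4941/465920


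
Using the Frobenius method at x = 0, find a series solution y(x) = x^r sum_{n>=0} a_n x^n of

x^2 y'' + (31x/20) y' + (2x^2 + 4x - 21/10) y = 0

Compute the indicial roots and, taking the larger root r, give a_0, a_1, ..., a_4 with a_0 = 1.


Write in Frobenius form y'' + (p(x)/x) y' + (q(x)/x^2) y = 0:
  p(x) = 31/20,  q(x) = 2x^2 + 4x - 21/10.
Indicial equation: r(r-1) + (31/20) r + (-21/10) = 0 -> roots r_1 = 6/5, r_2 = -7/4.
Take r = r_1 = 6/5. Let y(x) = x^r sum_{n>=0} a_n x^n with a_0 = 1.
Substitute y = x^r sum a_n x^n and match x^{r+n}. The recurrence is
  D(n) a_n + 4 a_{n-1} + 2 a_{n-2} = 0,  where D(n) = (r+n)(r+n-1) + (31/20)(r+n) + (-21/10).
  a_n = [-4 a_{n-1} - 2 a_{n-2}] / D(n).
Since the indicial polynomial factors as (r - r_1)(r - r_2), D(n) = (r_1 + n - r_1)(r_1 + n - r_2) = n(n + 59/20).
Evaluating step by step (a_0 = 1):
  n = 1: D(1) = 1(1 + 59/20) = 79/20; numerator = -4(1) = -4; a_1 = (-4)/(79/20) = -80/79
  n = 2: D(2) = 2(2 + 59/20) = 99/10; numerator = -4(-80/79) - 2(1) = 162/79; a_2 = (162/79)/(99/10) = 180/869
  n = 3: D(3) = 3(3 + 59/20) = 357/20; numerator = -4(180/869) - 2(-80/79) = 1040/869; a_3 = (1040/869)/(357/20) = 20800/310233
  n = 4: D(4) = 4(4 + 59/20) = 139/5; numerator = -4(20800/310233) - 2(180/869) = -2680/3927; a_4 = (-2680/3927)/(139/5) = -13400/545853

r = 6/5; a_0 = 1; a_1 = -80/79; a_2 = 180/869; a_3 = 20800/310233; a_4 = -13400/545853


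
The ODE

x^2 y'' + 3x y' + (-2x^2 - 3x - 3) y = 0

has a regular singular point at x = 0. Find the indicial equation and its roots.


Divide by x^2 to reach normal form y'' + P_1(x) y' + P_2(x) y = 0 with P_1(x) = 3/x and P_2(x) = -2 - 3/x - 3/x^2.
x = 0 is a singular point because the y'-coefficient 3/x has a pole at x = 0 and the y-coefficient -2 - 3/x - 3/x^2 has a pole at x = 0.
It is a regular singular point because x P_1(x) = p(x) = 3 and x^2 P_2(x) = q(x) = -2x^2 - 3x - 3 are polynomials, hence analytic at x = 0.
p(0) = 3,  q(0) = -3.
Indicial equation: r(r-1) + p(0) r + q(0) = 0, i.e. r^2 + (p(0) - 1) r + q(0) = 0, i.e. r^2 + 2 r - 3 = 0.
Discriminant: (2)^2 - 4(-3) = 16, so r = (-2 ± 4)/2.
Solving: r_1 = 1, r_2 = -3.

indicial: r^2 + 2 r - 3 = 0; roots r_1 = 1, r_2 = -3


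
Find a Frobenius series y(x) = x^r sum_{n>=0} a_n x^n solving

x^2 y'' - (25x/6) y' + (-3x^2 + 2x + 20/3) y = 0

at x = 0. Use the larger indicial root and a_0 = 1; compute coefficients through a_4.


Write in Frobenius form y'' + (p(x)/x) y' + (q(x)/x^2) y = 0:
  p(x) = -25/6,  q(x) = -3x^2 + 2x + 20/3.
Indicial equation: r(r-1) + (-25/6) r + (20/3) = 0 -> roots r_1 = 8/3, r_2 = 5/2.
Take r = r_1 = 8/3. Let y(x) = x^r sum_{n>=0} a_n x^n with a_0 = 1.
Substitute y = x^r sum a_n x^n and match x^{r+n}. The recurrence is
  D(n) a_n + 2 a_{n-1} - 3 a_{n-2} = 0,  where D(n) = (r+n)(r+n-1) + (-25/6)(r+n) + (20/3).
  a_n = [-2 a_{n-1} + 3 a_{n-2}] / D(n).
Since the indicial polynomial factors as (r - r_1)(r - r_2), D(n) = (r_1 + n - r_1)(r_1 + n - r_2) = n(n + 1/6).
Evaluating step by step (a_0 = 1):
  n = 1: D(1) = 1(1 + 1/6) = 7/6; numerator = -2(1) = -2; a_1 = (-2)/(7/6) = -12/7
  n = 2: D(2) = 2(2 + 1/6) = 13/3; numerator = -2(-12/7) + 3(1) = 45/7; a_2 = (45/7)/(13/3) = 135/91
  n = 3: D(3) = 3(3 + 1/6) = 19/2; numerator = -2(135/91) + 3(-12/7) = -738/91; a_3 = (-738/91)/(19/2) = -1476/1729
  n = 4: D(4) = 4(4 + 1/6) = 50/3; numerator = -2(-1476/1729) + 3(135/91) = 117/19; a_4 = (117/19)/(50/3) = 351/950

r = 8/3; a_0 = 1; a_1 = -12/7; a_2 = 135/91; a_3 = -1476/1729; a_4 = 351/950


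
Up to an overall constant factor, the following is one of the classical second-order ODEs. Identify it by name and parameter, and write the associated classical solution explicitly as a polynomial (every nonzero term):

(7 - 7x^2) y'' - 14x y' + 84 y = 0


All three coefficients share the factor 7; dividing through by 7 gives  (1 - x^2) y'' - 2x y' + 12 y = 0.
This matches the Legendre equation (1 - x^2) y'' - 2x y' + n(n+1) y = 0 (note the -2x y' term) with n(n+1) = 12, so n = 3; the polynomial solution is P_3(x).
With y = sum_k a_k x^k, matching x^k gives (k+2)(k+1) a_{k+2} = [k(k+1) - n(n+1)] a_k = (k - 3)(k + 4) a_k. The right side vanishes at k = 3, so the series with the parity of 3 terminates at degree 3.
Standard normalization (P_n(1) = 1): leading coefficient (2n)!/(2^n (n!)^2) = 720/(8*36) = 5/2, so a_3 = 5/2. Work downward with a_k = (k+1)(k+2) a_{k+2} / ((k - 3)(k + 4)):
  a_1 = (2)(3)(5/2) / ((1 - 3)(1 + 4)) = 15/(-10) = -3/2
Hence P_3(x) = 5 x^3/2 - 3 x/2.

P_3(x); series = 5 x^3/2 - 3 x/2


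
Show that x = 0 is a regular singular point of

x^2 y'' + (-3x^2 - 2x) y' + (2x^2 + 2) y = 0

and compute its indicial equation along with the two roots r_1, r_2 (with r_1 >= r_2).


Divide by x^2 to reach normal form y'' + P_1(x) y' + P_2(x) y = 0 with P_1(x) = -3 - 2/x and P_2(x) = 2 + 2/x^2.
x = 0 is a singular point because the y'-coefficient -3 - 2/x has a pole at x = 0 and the y-coefficient 2 + 2/x^2 has a pole at x = 0.
It is a regular singular point because x P_1(x) = p(x) = -3x - 2 and x^2 P_2(x) = q(x) = 2x^2 + 2 are polynomials, hence analytic at x = 0.
p(0) = -2,  q(0) = 2.
Indicial equation: r(r-1) + p(0) r + q(0) = 0, i.e. r^2 + (p(0) - 1) r + q(0) = 0, i.e. r^2 - 3 r + 2 = 0.
Discriminant: (-3)^2 - 4(2) = 1, so r = (3 ± 1)/2.
Solving: r_1 = 2, r_2 = 1.

indicial: r^2 - 3 r + 2 = 0; roots r_1 = 2, r_2 = 1


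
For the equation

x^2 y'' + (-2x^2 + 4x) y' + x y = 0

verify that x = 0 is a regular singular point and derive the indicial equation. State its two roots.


Divide by x^2 to reach normal form y'' + P_1(x) y' + P_2(x) y = 0 with P_1(x) = -2 + 4/x and P_2(x) = 1/x.
x = 0 is a singular point because the y'-coefficient -2 + 4/x has a pole at x = 0 and the y-coefficient 1/x has a pole at x = 0.
It is a regular singular point because x P_1(x) = p(x) = 4 - 2x and x^2 P_2(x) = q(x) = x are polynomials, hence analytic at x = 0.
p(0) = 4,  q(0) = 0.
Indicial equation: r(r-1) + p(0) r + q(0) = 0, i.e. r^2 + (p(0) - 1) r + q(0) = 0, i.e. r^2 + 3 r = 0.
Discriminant: (3)^2 - 4(0) = 9, so r = (-3 ± 3)/2.
Solving: r_1 = 0, r_2 = -3.

indicial: r^2 + 3 r = 0; roots r_1 = 0, r_2 = -3


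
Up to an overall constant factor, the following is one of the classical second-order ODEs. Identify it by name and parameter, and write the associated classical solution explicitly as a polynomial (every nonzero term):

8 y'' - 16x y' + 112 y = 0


All three coefficients share the factor 8; dividing through by 8 gives  y'' - 2x y' + 14 y = 0.
This matches the Hermite equation y'' - 2x y' + 2n y = 0 with 2n = 14, so n = 7; the polynomial solution is H_7(x).
With y = sum_k a_k x^k, matching x^k gives (k+2)(k+1) a_{k+2} = 2(k - n) a_k = 2(k - 7) a_k. The right side vanishes at k = 7, so the series with the parity of 7 terminates at degree 7.
Standard normalization: leading coefficient of H_n is 2^n, so a_7 = 2^7 = 128. Work downward with a_k = (k+1)(k+2) a_{k+2} / (2(k - n)):
  a_5 = (6)(7)(128) / (2(5 - 7)) = 5376/(-4) = -1344
  a_3 = (4)(5)(-1344) / (2(3 - 7)) = -26880/(-8) = 3360
  a_1 = (2)(3)(3360) / (2(1 - 7)) = 20160/(-12) = -1680
Hence H_7(x) = 128 x^7 - 1344 x^5 + 3360 x^3 - 1680 x.

H_7(x); series = 128 x^7 - 1344 x^5 + 3360 x^3 - 1680 x


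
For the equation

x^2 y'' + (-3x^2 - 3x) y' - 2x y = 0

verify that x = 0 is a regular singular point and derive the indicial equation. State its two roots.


Divide by x^2 to reach normal form y'' + P_1(x) y' + P_2(x) y = 0 with P_1(x) = -3 - 3/x and P_2(x) = -2/x.
x = 0 is a singular point because the y'-coefficient -3 - 3/x has a pole at x = 0 and the y-coefficient -2/x has a pole at x = 0.
It is a regular singular point because x P_1(x) = p(x) = -3x - 3 and x^2 P_2(x) = q(x) = -2x are polynomials, hence analytic at x = 0.
p(0) = -3,  q(0) = 0.
Indicial equation: r(r-1) + p(0) r + q(0) = 0, i.e. r^2 + (p(0) - 1) r + q(0) = 0, i.e. r^2 - 4 r = 0.
Discriminant: (-4)^2 - 4(0) = 16, so r = (4 ± 4)/2.
Solving: r_1 = 4, r_2 = 0.

indicial: r^2 - 4 r = 0; roots r_1 = 4, r_2 = 0


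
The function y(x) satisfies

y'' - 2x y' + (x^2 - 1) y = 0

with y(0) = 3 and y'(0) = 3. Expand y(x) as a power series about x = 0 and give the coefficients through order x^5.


Ansatz: y(x) = sum_{n>=0} a_n x^n, so y'(x) = sum_{n>=1} n a_n x^(n-1) and y''(x) = sum_{n>=2} n(n-1) a_n x^(n-2).
Substitute into P(x) y'' + Q(x) y' + R(x) y = 0 with P(x) = 1, Q(x) = -2x, R(x) = x^2 - 1, and match powers of x.
Initial conditions: a_0 = 3, a_1 = 3.
Setting the coefficient of each power of x to zero and solving order by order (substituting the coefficients already found):
  x^0: 2 a_2 - a_0 = 0  ->  2 a_2 = a_0 = 3  ->  a_2 = 3/2
  x^1: 6 a_3 - 3 a_1 = 0  ->  6 a_3 = 3 a_1 = 9  ->  a_3 = 3/2
  x^2: 12 a_4 - 5 a_2 + a_0 = 0  ->  12 a_4 = 5 a_2 - a_0 = 9/2  ->  a_4 = 3/8
  x^3: 20 a_5 - 7 a_3 + a_1 = 0  ->  20 a_5 = 7 a_3 - a_1 = 15/2  ->  a_5 = 3/8
Truncated series: y(x) = 3 + 3 x + (3/2) x^2 + (3/2) x^3 + (3/8) x^4 + (3/8) x^5 + O(x^6).

a_0 = 3; a_1 = 3; a_2 = 3/2; a_3 = 3/2; a_4 = 3/8; a_5 = 3/8


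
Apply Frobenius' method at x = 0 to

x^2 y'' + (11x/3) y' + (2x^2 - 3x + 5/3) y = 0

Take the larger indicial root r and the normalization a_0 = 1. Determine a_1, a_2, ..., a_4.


Write in Frobenius form y'' + (p(x)/x) y' + (q(x)/x^2) y = 0:
  p(x) = 11/3,  q(x) = 2x^2 - 3x + 5/3.
Indicial equation: r(r-1) + (11/3) r + (5/3) = 0 -> roots r_1 = -1, r_2 = -5/3.
Take r = r_1 = -1. Let y(x) = x^r sum_{n>=0} a_n x^n with a_0 = 1.
Substitute y = x^r sum a_n x^n and match x^{r+n}. The recurrence is
  D(n) a_n - 3 a_{n-1} + 2 a_{n-2} = 0,  where D(n) = (r+n)(r+n-1) + (11/3)(r+n) + (5/3).
  a_n = [3 a_{n-1} - 2 a_{n-2}] / D(n).
Since the indicial polynomial factors as (r - r_1)(r - r_2), D(n) = (r_1 + n - r_1)(r_1 + n - r_2) = n(n + 2/3).
Evaluating step by step (a_0 = 1):
  n = 1: D(1) = 1(1 + 2/3) = 5/3; numerator = 3(1) = 3; a_1 = (3)/(5/3) = 9/5
  n = 2: D(2) = 2(2 + 2/3) = 16/3; numerator = 3(9/5) - 2(1) = 17/5; a_2 = (17/5)/(16/3) = 51/80
  n = 3: D(3) = 3(3 + 2/3) = 11; numerator = 3(51/80) - 2(9/5) = -27/16; a_3 = (-27/16)/(11) = -27/176
  n = 4: D(4) = 4(4 + 2/3) = 56/3; numerator = 3(-27/176) - 2(51/80) = -1527/880; a_4 = (-1527/880)/(56/3) = -4581/49280

r = -1; a_0 = 1; a_1 = 9/5; a_2 = 51/80; a_3 = -27/176; a_4 = -4581/49280


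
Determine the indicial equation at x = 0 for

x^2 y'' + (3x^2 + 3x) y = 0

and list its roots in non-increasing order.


Divide by x^2 to reach normal form y'' + P_1(x) y' + P_2(x) y = 0 with P_1(x) = 0 and P_2(x) = 3 + 3/x.
x = 0 is a singular point because the y-coefficient 3 + 3/x has a pole at x = 0.
It is a regular singular point because x P_1(x) = p(x) = 0 and x^2 P_2(x) = q(x) = 3x^2 + 3x are polynomials, hence analytic at x = 0.
p(0) = 0,  q(0) = 0.
Indicial equation: r(r-1) + p(0) r + q(0) = 0, i.e. r^2 + (p(0) - 1) r + q(0) = 0, i.e. r^2 - 1 r = 0.
Discriminant: (-1)^2 - 4(0) = 1, so r = (1 ± 1)/2.
Solving: r_1 = 1, r_2 = 0.

indicial: r^2 - 1 r = 0; roots r_1 = 1, r_2 = 0


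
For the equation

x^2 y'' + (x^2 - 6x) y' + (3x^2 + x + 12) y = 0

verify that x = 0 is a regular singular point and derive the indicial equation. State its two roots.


Divide by x^2 to reach normal form y'' + P_1(x) y' + P_2(x) y = 0 with P_1(x) = 1 - 6/x and P_2(x) = 3 + 1/x + 12/x^2.
x = 0 is a singular point because the y'-coefficient 1 - 6/x has a pole at x = 0 and the y-coefficient 3 + 1/x + 12/x^2 has a pole at x = 0.
It is a regular singular point because x P_1(x) = p(x) = x - 6 and x^2 P_2(x) = q(x) = 3x^2 + x + 12 are polynomials, hence analytic at x = 0.
p(0) = -6,  q(0) = 12.
Indicial equation: r(r-1) + p(0) r + q(0) = 0, i.e. r^2 + (p(0) - 1) r + q(0) = 0, i.e. r^2 - 7 r + 12 = 0.
Discriminant: (-7)^2 - 4(12) = 1, so r = (7 ± 1)/2.
Solving: r_1 = 4, r_2 = 3.

indicial: r^2 - 7 r + 12 = 0; roots r_1 = 4, r_2 = 3


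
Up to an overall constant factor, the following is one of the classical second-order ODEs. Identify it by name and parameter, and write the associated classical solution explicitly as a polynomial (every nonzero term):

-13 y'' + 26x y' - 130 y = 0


All three coefficients share the factor -13; dividing through by -13 gives  y'' - 2x y' + 10 y = 0.
This matches the Hermite equation y'' - 2x y' + 2n y = 0 with 2n = 10, so n = 5; the polynomial solution is H_5(x).
With y = sum_k a_k x^k, matching x^k gives (k+2)(k+1) a_{k+2} = 2(k - n) a_k = 2(k - 5) a_k. The right side vanishes at k = 5, so the series with the parity of 5 terminates at degree 5.
Standard normalization: leading coefficient of H_n is 2^n, so a_5 = 2^5 = 32. Work downward with a_k = (k+1)(k+2) a_{k+2} / (2(k - n)):
  a_3 = (4)(5)(32) / (2(3 - 5)) = 640/(-4) = -160
  a_1 = (2)(3)(-160) / (2(1 - 5)) = -960/(-8) = 120
Hence H_5(x) = 32 x^5 - 160 x^3 + 120 x.

H_5(x); series = 32 x^5 - 160 x^3 + 120 x


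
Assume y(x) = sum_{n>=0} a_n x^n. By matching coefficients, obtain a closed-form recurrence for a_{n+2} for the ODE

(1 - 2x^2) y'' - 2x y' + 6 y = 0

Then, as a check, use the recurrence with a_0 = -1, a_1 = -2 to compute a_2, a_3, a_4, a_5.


Substitute y = sum_n a_n x^n.
(1 - 2 x^2) y'' contributes (n+2)(n+1) a_{n+2} - 2 n(n-1) a_n at x^n.
-2 x y'(x) contributes -2 n a_n at x^n.
6 y(x) contributes 6 a_n at x^n.
Matching x^n: (n+2)(n+1) a_{n+2} + (-2 n(n-1) - 2 n + 6) a_n = 0.
Thus a_{n+2} = (2 n(n-1) + 2 n - 6) / ((n+1)(n+2)) * a_n.

Check with a_0 = -1, a_1 = -2 (apply the recurrence for n = 0, 1, 2, 3): a_0 = -1, a_1 = -2, a_2 = 3, a_3 = 4/3, a_4 = 1/2, a_5 = 4/5.

a_(n+2) = (2 n(n-1) + 2 n - 6) / ((n+1)(n+2)) * a_n; check: a_0 = -1, a_1 = -2, a_2 = 3, a_3 = 4/3, a_4 = 1/2, a_5 = 4/5


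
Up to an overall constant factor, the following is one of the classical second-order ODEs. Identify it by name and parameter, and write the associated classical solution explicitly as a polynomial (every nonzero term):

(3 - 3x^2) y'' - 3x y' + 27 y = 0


All three coefficients share the factor 3; dividing through by 3 gives  (1 - x^2) y'' - x y' + 9 y = 0.
This matches the Chebyshev equation (1 - x^2) y'' - x y' + n^2 y = 0 (note the -x y' term, not -2x y') with n^2 = 9, so n = 3; the polynomial solution is T_3(x).
With y = sum_k a_k x^k, matching x^k gives (k+2)(k+1) a_{k+2} = (k^2 - n^2) a_k = (k - 3)(k + 3) a_k. The right side vanishes at k = 3, so the series with the parity of 3 terminates at degree 3.
Standard normalization: leading coefficient of T_n is 2^(n-1), so a_3 = 2^2 = 4. Work downward with a_k = (k+1)(k+2) a_{k+2} / ((k - 3)(k + 3)):
  a_1 = (2)(3)(4) / ((1 - 3)(1 + 3)) = 24/(-8) = -3
Hence T_3(x) = 4 x^3 - 3 x.

T_3(x); series = 4 x^3 - 3 x


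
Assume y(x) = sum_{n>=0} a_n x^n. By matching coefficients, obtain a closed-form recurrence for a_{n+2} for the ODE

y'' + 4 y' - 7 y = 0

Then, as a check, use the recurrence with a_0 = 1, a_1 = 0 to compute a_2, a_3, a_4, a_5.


Substitute y = sum_n a_n x^n.
y''(x) has coefficient (n+2)(n+1) a_{n+2} at x^n;
4 y'(x) has coefficient 4 (n+1) a_{n+1} at x^n;
-7 y(x) has coefficient -7 a_n at x^n.
Matching x^n: (n+2)(n+1) a_{n+2} + 4 (n+1) a_{n+1} - 7 a_n = 0.
Thus a_{n+2} = [-4 (n+1) a_{n+1} + 7 a_n] / ((n+1)(n+2)).

Check with a_0 = 1, a_1 = 0 (apply the recurrence for n = 0, 1, 2, 3): a_0 = 1, a_1 = 0, a_2 = 7/2, a_3 = -14/3, a_4 = 161/24, a_5 = -7.

a_(n+2) = [-4 (n+1) a_(n+1) + 7 a_n] / ((n+1)(n+2)); check: a_0 = 1, a_1 = 0, a_2 = 7/2, a_3 = -14/3, a_4 = 161/24, a_5 = -7


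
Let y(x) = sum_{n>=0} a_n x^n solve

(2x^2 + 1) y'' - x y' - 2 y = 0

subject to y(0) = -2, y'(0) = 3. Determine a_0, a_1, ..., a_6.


Ansatz: y(x) = sum_{n>=0} a_n x^n, so y'(x) = sum_{n>=1} n a_n x^(n-1) and y''(x) = sum_{n>=2} n(n-1) a_n x^(n-2).
Substitute into P(x) y'' + Q(x) y' + R(x) y = 0 with P(x) = 2x^2 + 1, Q(x) = -x, R(x) = -2, and match powers of x.
Initial conditions: a_0 = -2, a_1 = 3.
Setting the coefficient of each power of x to zero and solving order by order (substituting the coefficients already found):
  x^0: 2 a_2 - 2 a_0 = 0  ->  2 a_2 = 2 a_0 = -4  ->  a_2 = -2
  x^1: 6 a_3 - 3 a_1 = 0  ->  6 a_3 = 3 a_1 = 9  ->  a_3 = 3/2
  x^2: 12 a_4 = 0  ->  a_4 = 0
  x^3: 20 a_5 + 7 a_3 = 0  ->  20 a_5 = -7 a_3 = -21/2  ->  a_5 = -21/40
  x^4: 30 a_6 + 18 a_4 = 0  ->  30 a_6 = -18 a_4 = 0  ->  a_6 = 0
Truncated series: y(x) = -2 + 3 x - 2 x^2 + (3/2) x^3 - (21/40) x^5 + O(x^7).

a_0 = -2; a_1 = 3; a_2 = -2; a_3 = 3/2; a_4 = 0; a_5 = -21/40; a_6 = 0


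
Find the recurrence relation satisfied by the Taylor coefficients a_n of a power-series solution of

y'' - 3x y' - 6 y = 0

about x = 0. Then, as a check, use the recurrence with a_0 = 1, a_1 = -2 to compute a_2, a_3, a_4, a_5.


Substitute y = sum_n a_n x^n.
y''(x) has coefficient (n+2)(n+1) a_{n+2} at x^n;
-3 x y'(x) has coefficient -3 n a_n at x^n (shift);
-6 y(x) has coefficient -6 a_n at x^n.
Matching x^n: (n+2)(n+1) a_{n+2} + (-3n - 6) a_n = 0.
Thus a_{n+2} = (3n + 6) / ((n+1)(n+2)) * a_n.

Check with a_0 = 1, a_1 = -2 (apply the recurrence for n = 0, 1, 2, 3): a_0 = 1, a_1 = -2, a_2 = 3, a_3 = -3, a_4 = 3, a_5 = -9/4.

a_(n+2) = (3n + 6) / ((n+1)(n+2)) * a_n; check: a_0 = 1, a_1 = -2, a_2 = 3, a_3 = -3, a_4 = 3, a_5 = -9/4


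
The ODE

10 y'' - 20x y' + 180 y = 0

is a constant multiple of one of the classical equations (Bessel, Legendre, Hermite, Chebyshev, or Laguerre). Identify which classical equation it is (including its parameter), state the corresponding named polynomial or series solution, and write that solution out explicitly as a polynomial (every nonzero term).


All three coefficients share the factor 10; dividing through by 10 gives  y'' - 2x y' + 18 y = 0.
This matches the Hermite equation y'' - 2x y' + 2n y = 0 with 2n = 18, so n = 9; the polynomial solution is H_9(x).
With y = sum_k a_k x^k, matching x^k gives (k+2)(k+1) a_{k+2} = 2(k - n) a_k = 2(k - 9) a_k. The right side vanishes at k = 9, so the series with the parity of 9 terminates at degree 9.
Standard normalization: leading coefficient of H_n is 2^n, so a_9 = 2^9 = 512. Work downward with a_k = (k+1)(k+2) a_{k+2} / (2(k - n)):
  a_7 = (8)(9)(512) / (2(7 - 9)) = 36864/(-4) = -9216
  a_5 = (6)(7)(-9216) / (2(5 - 9)) = -387072/(-8) = 48384
  a_3 = (4)(5)(48384) / (2(3 - 9)) = 967680/(-12) = -80640
  a_1 = (2)(3)(-80640) / (2(1 - 9)) = -483840/(-16) = 30240
Hence H_9(x) = 512 x^9 - 9216 x^7 + 48384 x^5 - 80640 x^3 + 30240 x.

H_9(x); series = 512 x^9 - 9216 x^7 + 48384 x^5 - 80640 x^3 + 30240 x


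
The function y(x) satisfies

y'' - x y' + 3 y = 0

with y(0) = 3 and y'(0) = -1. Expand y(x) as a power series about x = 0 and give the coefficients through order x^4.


Ansatz: y(x) = sum_{n>=0} a_n x^n, so y'(x) = sum_{n>=1} n a_n x^(n-1) and y''(x) = sum_{n>=2} n(n-1) a_n x^(n-2).
Substitute into P(x) y'' + Q(x) y' + R(x) y = 0 with P(x) = 1, Q(x) = -x, R(x) = 3, and match powers of x.
Initial conditions: a_0 = 3, a_1 = -1.
Setting the coefficient of each power of x to zero and solving order by order (substituting the coefficients already found):
  x^0: 2 a_2 + 3 a_0 = 0  ->  2 a_2 = -3 a_0 = -9  ->  a_2 = -9/2
  x^1: 6 a_3 + 2 a_1 = 0  ->  6 a_3 = -2 a_1 = 2  ->  a_3 = 1/3
  x^2: 12 a_4 + a_2 = 0  ->  12 a_4 = -a_2 = 9/2  ->  a_4 = 3/8
Truncated series: y(x) = 3 - x - (9/2) x^2 + (1/3) x^3 + (3/8) x^4 + O(x^5).

a_0 = 3; a_1 = -1; a_2 = -9/2; a_3 = 1/3; a_4 = 3/8


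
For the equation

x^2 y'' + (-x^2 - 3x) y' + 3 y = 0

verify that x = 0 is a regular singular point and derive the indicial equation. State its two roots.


Divide by x^2 to reach normal form y'' + P_1(x) y' + P_2(x) y = 0 with P_1(x) = -1 - 3/x and P_2(x) = 3/x^2.
x = 0 is a singular point because the y'-coefficient -1 - 3/x has a pole at x = 0 and the y-coefficient 3/x^2 has a pole at x = 0.
It is a regular singular point because x P_1(x) = p(x) = -x - 3 and x^2 P_2(x) = q(x) = 3 are polynomials, hence analytic at x = 0.
p(0) = -3,  q(0) = 3.
Indicial equation: r(r-1) + p(0) r + q(0) = 0, i.e. r^2 + (p(0) - 1) r + q(0) = 0, i.e. r^2 - 4 r + 3 = 0.
Discriminant: (-4)^2 - 4(3) = 4, so r = (4 ± 2)/2.
Solving: r_1 = 3, r_2 = 1.

indicial: r^2 - 4 r + 3 = 0; roots r_1 = 3, r_2 = 1


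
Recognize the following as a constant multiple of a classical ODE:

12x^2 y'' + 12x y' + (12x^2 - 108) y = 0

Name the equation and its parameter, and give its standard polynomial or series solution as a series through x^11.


All three coefficients share the factor 12; dividing through by 12 gives  x^2 y'' + x y' + (x^2 - 9) y = 0.
This matches the Bessel equation x^2 y'' + x y' + (x^2 - nu^2) y = 0 with nu^2 = 9, so nu = 3; the solution bounded at x = 0 is J_3(x).
Frobenius at x = 0: indicial roots ±nu; for r = nu the recurrence k(k + 2nu) c_k = -c_{k-2} gives the standard series J_nu(x) = sum_{k>=0} (-1)^k / (k! (k+nu)!) (x/2)^(2k+nu). Evaluate the first 5 terms:
  k = 0: (-1)^0 / (0! * 3! * 2^3) x^3 = 1/(1*6*8) x^3 = (1/48) x^3
  k = 1: (-1)^1 / (1! * 4! * 2^5) x^5 = -1/(1*24*32) x^5 = (-1/768) x^5
  k = 2: (-1)^2 / (2! * 5! * 2^7) x^7 = 1/(2*120*128) x^7 = (1/30720) x^7
  k = 3: (-1)^3 / (3! * 6! * 2^9) x^9 = -1/(6*720*512) x^9 = (-1/2211840) x^9
  k = 4: (-1)^4 / (4! * 7! * 2^11) x^11 = 1/(24*5040*2048) x^11 = (1/247726080) x^11
Hence J_3(x) = x^11/247726080 - x^9/2211840 + x^7/30720 - x^5/768 + x^3/48 + ....

J_3(x); series = x^11/247726080 - x^9/2211840 + x^7/30720 - x^5/768 + x^3/48


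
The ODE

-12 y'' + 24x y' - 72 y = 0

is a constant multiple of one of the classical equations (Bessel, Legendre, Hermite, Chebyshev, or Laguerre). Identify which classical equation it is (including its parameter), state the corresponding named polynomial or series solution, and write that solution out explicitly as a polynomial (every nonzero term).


All three coefficients share the factor -12; dividing through by -12 gives  y'' - 2x y' + 6 y = 0.
This matches the Hermite equation y'' - 2x y' + 2n y = 0 with 2n = 6, so n = 3; the polynomial solution is H_3(x).
With y = sum_k a_k x^k, matching x^k gives (k+2)(k+1) a_{k+2} = 2(k - n) a_k = 2(k - 3) a_k. The right side vanishes at k = 3, so the series with the parity of 3 terminates at degree 3.
Standard normalization: leading coefficient of H_n is 2^n, so a_3 = 2^3 = 8. Work downward with a_k = (k+1)(k+2) a_{k+2} / (2(k - n)):
  a_1 = (2)(3)(8) / (2(1 - 3)) = 48/(-4) = -12
Hence H_3(x) = 8 x^3 - 12 x.

H_3(x); series = 8 x^3 - 12 x


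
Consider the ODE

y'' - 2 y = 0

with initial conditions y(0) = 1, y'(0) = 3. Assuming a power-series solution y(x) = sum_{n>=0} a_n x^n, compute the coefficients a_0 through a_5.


Ansatz: y(x) = sum_{n>=0} a_n x^n, so y'(x) = sum_{n>=1} n a_n x^(n-1) and y''(x) = sum_{n>=2} n(n-1) a_n x^(n-2).
Substitute into P(x) y'' + Q(x) y' + R(x) y = 0 with P(x) = 1, Q(x) = 0, R(x) = -2, and match powers of x.
Initial conditions: a_0 = 1, a_1 = 3.
Setting the coefficient of each power of x to zero and solving order by order (substituting the coefficients already found):
  x^0: 2 a_2 - 2 a_0 = 0  ->  2 a_2 = 2 a_0 = 2  ->  a_2 = 1
  x^1: 6 a_3 - 2 a_1 = 0  ->  6 a_3 = 2 a_1 = 6  ->  a_3 = 1
  x^2: 12 a_4 - 2 a_2 = 0  ->  12 a_4 = 2 a_2 = 2  ->  a_4 = 1/6
  x^3: 20 a_5 - 2 a_3 = 0  ->  20 a_5 = 2 a_3 = 2  ->  a_5 = 1/10
Truncated series: y(x) = 1 + 3 x + x^2 + x^3 + (1/6) x^4 + (1/10) x^5 + O(x^6).

a_0 = 1; a_1 = 3; a_2 = 1; a_3 = 1; a_4 = 1/6; a_5 = 1/10


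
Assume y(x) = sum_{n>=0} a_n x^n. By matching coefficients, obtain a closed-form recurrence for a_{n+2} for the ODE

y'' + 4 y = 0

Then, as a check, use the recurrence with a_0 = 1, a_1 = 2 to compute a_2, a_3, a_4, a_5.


Substitute y = sum_n a_n x^n into y'' + (const) y = 0.
y''(x) = sum_{n>=0} (n+2)(n+1) a_{n+2} x^n.
The ODE becomes sum_n [(n+2)(n+1) a_{n+2} + 4 a_n] x^n = 0.
Setting each coefficient to zero gives the recurrence:
  (n+2)(n+1) a_{n+2} + 4 a_n = 0,
  a_{n+2} = -4 / ((n+1)(n+2)) a_n.

Check with a_0 = 1, a_1 = 2 (apply the recurrence for n = 0, 1, 2, 3): a_0 = 1, a_1 = 2, a_2 = -2, a_3 = -4/3, a_4 = 2/3, a_5 = 4/15.

a_{n+2} = -4/((n+1)(n+2)) * a_n; check: a_0 = 1, a_1 = 2, a_2 = -2, a_3 = -4/3, a_4 = 2/3, a_5 = 4/15


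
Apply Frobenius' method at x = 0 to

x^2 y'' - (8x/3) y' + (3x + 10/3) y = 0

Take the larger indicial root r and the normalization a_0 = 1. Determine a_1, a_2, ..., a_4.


Write in Frobenius form y'' + (p(x)/x) y' + (q(x)/x^2) y = 0:
  p(x) = -8/3,  q(x) = 3x + 10/3.
Indicial equation: r(r-1) + (-8/3) r + (10/3) = 0 -> roots r_1 = 2, r_2 = 5/3.
Take r = r_1 = 2. Let y(x) = x^r sum_{n>=0} a_n x^n with a_0 = 1.
Substitute y = x^r sum a_n x^n and match x^{r+n}. The recurrence is
  D(n) a_n + 3 a_{n-1} = 0,  where D(n) = (r+n)(r+n-1) + (-8/3)(r+n) + (10/3).
  a_n = -3 / D(n) * a_{n-1}.
Since the indicial polynomial factors as (r - r_1)(r - r_2), D(n) = (r_1 + n - r_1)(r_1 + n - r_2) = n(n + 1/3).
Evaluating step by step (a_0 = 1):
  n = 1: D(1) = 1(1 + 1/3) = 4/3; numerator = -3(1) = -3; a_1 = (-3)/(4/3) = -9/4
  n = 2: D(2) = 2(2 + 1/3) = 14/3; numerator = -3(-9/4) = 27/4; a_2 = (27/4)/(14/3) = 81/56
  n = 3: D(3) = 3(3 + 1/3) = 10; numerator = -3(81/56) = -243/56; a_3 = (-243/56)/(10) = -243/560
  n = 4: D(4) = 4(4 + 1/3) = 52/3; numerator = -3(-243/560) = 729/560; a_4 = (729/560)/(52/3) = 2187/29120

r = 2; a_0 = 1; a_1 = -9/4; a_2 = 81/56; a_3 = -243/560; a_4 = 2187/29120


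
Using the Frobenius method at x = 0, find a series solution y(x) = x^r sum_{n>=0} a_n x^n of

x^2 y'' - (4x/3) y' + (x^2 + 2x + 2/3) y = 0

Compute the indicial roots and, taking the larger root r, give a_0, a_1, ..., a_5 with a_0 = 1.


Write in Frobenius form y'' + (p(x)/x) y' + (q(x)/x^2) y = 0:
  p(x) = -4/3,  q(x) = x^2 + 2x + 2/3.
Indicial equation: r(r-1) + (-4/3) r + (2/3) = 0 -> roots r_1 = 2, r_2 = 1/3.
Take r = r_1 = 2. Let y(x) = x^r sum_{n>=0} a_n x^n with a_0 = 1.
Substitute y = x^r sum a_n x^n and match x^{r+n}. The recurrence is
  D(n) a_n + 2 a_{n-1} + 1 a_{n-2} = 0,  where D(n) = (r+n)(r+n-1) + (-4/3)(r+n) + (2/3).
  a_n = [-2 a_{n-1} - 1 a_{n-2}] / D(n).
Since the indicial polynomial factors as (r - r_1)(r - r_2), D(n) = (r_1 + n - r_1)(r_1 + n - r_2) = n(n + 5/3).
Evaluating step by step (a_0 = 1):
  n = 1: D(1) = 1(1 + 5/3) = 8/3; numerator = -2(1) = -2; a_1 = (-2)/(8/3) = -3/4
  n = 2: D(2) = 2(2 + 5/3) = 22/3; numerator = -2(-3/4) - 1(1) = 1/2; a_2 = (1/2)/(22/3) = 3/44
  n = 3: D(3) = 3(3 + 5/3) = 14; numerator = -2(3/44) - 1(-3/4) = 27/44; a_3 = (27/44)/(14) = 27/616
  n = 4: D(4) = 4(4 + 5/3) = 68/3; numerator = -2(27/616) - 1(3/44) = -12/77; a_4 = (-12/77)/(68/3) = -9/1309
  n = 5: D(5) = 5(5 + 5/3) = 100/3; numerator = -2(-9/1309) - 1(27/616) = -45/1496; a_5 = (-45/1496)/(100/3) = -27/29920

r = 2; a_0 = 1; a_1 = -3/4; a_2 = 3/44; a_3 = 27/616; a_4 = -9/1309; a_5 = -27/29920
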